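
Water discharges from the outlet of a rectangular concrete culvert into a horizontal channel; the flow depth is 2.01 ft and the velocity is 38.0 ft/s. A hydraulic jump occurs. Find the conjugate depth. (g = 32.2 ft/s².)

Fr₁ = V₁/√(g·y₁) = 38.0/√(32.2×2.01) = 4.72.
From the momentum equation for a rectangular channel, y₂/y₁ = ½[√(1 + 8Fr₁²) − 1] = ½[√179.5 − 1] = 6.20.
y₂ = 6.20 × 2.01 = 12.5 ft.

y₂ = 12.5 ft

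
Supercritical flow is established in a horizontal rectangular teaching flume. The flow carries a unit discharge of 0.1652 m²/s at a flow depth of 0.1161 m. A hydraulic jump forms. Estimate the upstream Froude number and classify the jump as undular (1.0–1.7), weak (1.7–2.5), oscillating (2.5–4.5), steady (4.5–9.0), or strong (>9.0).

V₁ = q/y₁ = 0.1652/0.1161 = 1.423 m/s. Fr₁ = V₁/√(g·y₁) = 1.423/√(9.81×0.1161) = 1.333.
Fr₁ = 1.333 lies in the undular range.

Fr₁ = 1.333; undular jump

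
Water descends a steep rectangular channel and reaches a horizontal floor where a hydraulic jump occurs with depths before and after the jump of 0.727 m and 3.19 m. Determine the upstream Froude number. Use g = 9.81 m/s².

For a rectangular channel the momentum equation gives q² = ½·g·y₁·y₂·(y₁ + y₂) = ½×9.81×0.727×3.19×3.92 = 44.6.
q = √44.6 = 6.68 m²/s.
V₁ = q/y₁ = 9.18 m/s; Fr₁ = V₁/√(g·y₁) = 3.44.

Fr₁ = 3.44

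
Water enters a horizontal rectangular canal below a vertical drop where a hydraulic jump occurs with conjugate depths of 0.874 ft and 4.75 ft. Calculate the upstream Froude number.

For a rectangular channel the momentum equation gives q² = ½·g·y₁·y₂·(y₁ + y₂) = ½×32.2×0.874×4.75×5.62 = 376.
q = √376 = 19.4 ft²/s.
V₁ = q/y₁ = 22.2 ft/s; Fr₁ = V₁/√(g·y₁) = 4.18.

Fr₁ = 4.18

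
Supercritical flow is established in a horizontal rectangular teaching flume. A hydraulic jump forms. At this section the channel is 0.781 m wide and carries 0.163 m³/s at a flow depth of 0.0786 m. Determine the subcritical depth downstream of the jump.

y₂ = 0.299 m

q = Q/b = 0.163/0.781 = 0.209 m²/s; V₁ = q/y₁ = 2.66 m/s. Fr₁ = V₁/√(g·y₁) = 3.02.
Bélanger equation: y₂/y₁ = ½[√(1 + 8Fr₁²) − 1] = ½[√74.15 − 1] = 3.81.
y₂ = 3.81 × 0.0786 = 0.299 m.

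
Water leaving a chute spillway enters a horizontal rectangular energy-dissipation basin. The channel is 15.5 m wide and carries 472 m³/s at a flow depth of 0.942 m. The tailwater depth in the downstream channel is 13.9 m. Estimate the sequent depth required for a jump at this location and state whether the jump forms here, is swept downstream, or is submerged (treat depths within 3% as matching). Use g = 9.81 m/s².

q = Q/b = 472/15.5 = 30.5 m²/s; V₁ = q/y₁ = 32.3 m/s. Fr₁ = V₁/√(g·y₁) = 10.6.
Sequent-depth ratio: y₂/y₁ = ½[√(1 + 8Fr₁²) − 1] = ½[√905.7 − 1] = 14.5.
y₂ = 14.5 × 0.942 = 13.7 m.
Tailwater y_tw = 13.9 m: y_tw ≈ y₂, so the jump forms here.

y₂ = 13.7 m; the jump forms here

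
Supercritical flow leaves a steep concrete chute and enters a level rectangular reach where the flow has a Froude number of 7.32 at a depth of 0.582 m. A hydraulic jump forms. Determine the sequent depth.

y₂ = 5.74 m

Fr₁ = 7.32 (given).
Conjugate-depth relation: y₂/y₁ = ½[√(1 + 8Fr₁²) − 1] = ½[√429.7 − 1] = 9.86.
y₂ = 9.86 × 0.582 = 5.74 m.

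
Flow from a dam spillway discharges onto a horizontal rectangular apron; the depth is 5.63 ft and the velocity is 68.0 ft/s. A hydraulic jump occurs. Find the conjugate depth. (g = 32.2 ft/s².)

y₂ = 37.5 ft

Fr₁ = V₁/√(g·y₁) = 68.0/√(32.2×5.63) = 5.05.
From the momentum equation for a rectangular channel, y₂/y₁ = ½[√(1 + 8Fr₁²) − 1] = ½[√205.1 − 1] = 6.66.
y₂ = 6.66 × 5.63 = 37.5 ft.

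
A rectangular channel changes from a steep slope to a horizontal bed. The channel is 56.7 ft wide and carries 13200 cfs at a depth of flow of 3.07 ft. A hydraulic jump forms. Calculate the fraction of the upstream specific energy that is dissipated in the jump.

q = Q/b = 13200/56.7 = 233 ft²/s; V₁ = q/y₁ = 75.8 ft/s. Fr₁ = V₁/√(g·y₁) = 7.63.
Bélanger equation: y₂/y₁ = ½[√(1 + 8Fr₁²) − 1] = ½[√466.4 − 1] = 10.3.
y₂ = 10.3 × 3.07 = 31.6 ft.
E₁ = y₁ + V₁²/2g = 92.4 ft. ΔE = (y₂ − y₁)³/(4y₁y₂) = 59.9 ft. ΔE/E₁ = 59.9/92.4 = 0.649.

ΔE/E₁ = 0.649 (64.9%)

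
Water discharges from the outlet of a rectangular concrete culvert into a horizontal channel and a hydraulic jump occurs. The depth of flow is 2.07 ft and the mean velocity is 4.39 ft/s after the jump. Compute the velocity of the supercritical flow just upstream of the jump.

Fr₂ = V₂/√(g·y₂) = 4.39/√(32.2×2.07) = 0.538.
The Bélanger relation is symmetric: y₁/y₂ = ½[√(1 + 8Fr₂²) − 1] = ½[√3.313 − 1] = 0.410.
y₁ = 0.410 × 2.07 = 0.849 ft.
V₁ = q/y₁ = 9.09/0.849 = 10.7 ft/s.

V₁ = 10.7 ft/s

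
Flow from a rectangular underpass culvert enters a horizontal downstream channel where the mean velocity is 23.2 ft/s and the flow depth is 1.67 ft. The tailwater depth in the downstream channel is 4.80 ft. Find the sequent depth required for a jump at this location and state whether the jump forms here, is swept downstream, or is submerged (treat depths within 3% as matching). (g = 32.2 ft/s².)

y₂ = 6.68 ft; the jump is swept downstream

Fr₁ = V₁/√(g·y₁) = 23.2/√(32.2×1.67) = 3.16.
Sequent-depth ratio: y₂/y₁ = ½[√(1 + 8Fr₁²) − 1] = ½[√81.07 − 1] = 4.00.
y₂ = 4.00 × 1.67 = 6.68 ft.
Tailwater y_tw = 4.80 ft: y_tw < y₂, so the jump is swept downstream.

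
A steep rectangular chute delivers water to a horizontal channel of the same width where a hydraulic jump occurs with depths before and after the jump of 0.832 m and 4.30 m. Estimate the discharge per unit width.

For a rectangular channel the momentum equation gives q² = ½·g·y₁·y₂·(y₁ + y₂) = ½×9.81×0.832×4.30×5.13 = 90.1.
q = √90.1 = 9.49 m²/s.

q = 9.49 m²/s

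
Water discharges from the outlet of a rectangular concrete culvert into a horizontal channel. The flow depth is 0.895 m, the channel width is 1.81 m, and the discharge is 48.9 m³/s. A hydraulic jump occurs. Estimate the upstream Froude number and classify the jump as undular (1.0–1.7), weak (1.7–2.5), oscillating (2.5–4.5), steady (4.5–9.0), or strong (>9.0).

q = Q/b = 48.9/1.81 = 27.0 m²/s; V₁ = q/y₁ = 30.2 m/s. Fr₁ = V₁/√(g·y₁) = 10.2.
Fr₁ = 10.2 lies in the strong range.

Fr₁ = 10.2; strong jump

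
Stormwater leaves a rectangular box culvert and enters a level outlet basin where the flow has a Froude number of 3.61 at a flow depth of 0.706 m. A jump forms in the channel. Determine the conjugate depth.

y₂ = 3.27 m

Fr₁ = 3.61 (given).
Conjugate-depth relation: y₂/y₁ = ½[√(1 + 8Fr₁²) − 1] = ½[√105.3 − 1] = 4.63.
y₂ = 4.63 × 0.706 = 3.27 m.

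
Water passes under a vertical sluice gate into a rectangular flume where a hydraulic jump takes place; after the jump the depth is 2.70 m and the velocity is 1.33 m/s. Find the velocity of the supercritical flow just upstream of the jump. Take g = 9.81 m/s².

V₁ = 11.1 m/s

Fr₂ = V₂/√(g·y₂) = 1.33/√(9.81×2.70) = 0.258.
The Bélanger relation is symmetric: y₁/y₂ = ½[√(1 + 8Fr₂²) − 1] = ½[√1.534 − 1] = 0.119.
y₁ = 0.119 × 2.70 = 0.322 m.
V₁ = q/y₁ = 3.59/0.322 = 11.1 m/s.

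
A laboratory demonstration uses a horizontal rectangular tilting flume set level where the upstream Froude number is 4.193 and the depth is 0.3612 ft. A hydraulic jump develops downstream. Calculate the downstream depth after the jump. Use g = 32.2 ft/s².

Fr₁ = 4.193 (given).
Conjugate-depth relation: y₂/y₁ = ½[√(1 + 8Fr₁²) − 1] = ½[√141.65 − 1] = 5.451.
y₂ = 5.451 × 0.3612 = 1.969 ft.

y₂ = 1.969 ft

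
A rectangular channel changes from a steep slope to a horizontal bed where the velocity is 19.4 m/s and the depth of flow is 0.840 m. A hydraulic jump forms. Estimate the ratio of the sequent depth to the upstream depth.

y₂/y₁ = 9.07

Fr₁ = V₁/√(g·y₁) = 19.4/√(9.81×0.840) = 6.76.
Conjugate-depth relation: y₂/y₁ = ½[√(1 + 8Fr₁²) − 1] = ½[√366.4 − 1] = 9.07.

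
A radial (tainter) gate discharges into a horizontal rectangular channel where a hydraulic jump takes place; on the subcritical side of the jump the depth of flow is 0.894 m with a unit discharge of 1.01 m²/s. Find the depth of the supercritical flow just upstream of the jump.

V₂ = q/y₂ = 1.01/0.894 = 1.13 m/s; Fr₂ = V₂/√(g·y₂) = 0.381.
Applying the sequent-depth relation in reverse, y₁/y₂ = ½[√(1 + 8Fr₂²) − 1] = ½[√2.164 − 1] = 0.236.
y₁ = 0.236 × 0.894 = 0.211 m.

y₁ = 0.211 m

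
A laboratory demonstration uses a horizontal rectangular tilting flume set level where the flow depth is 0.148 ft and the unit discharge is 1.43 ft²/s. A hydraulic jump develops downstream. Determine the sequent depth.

V₁ = q/y₁ = 1.43/0.148 = 9.66 ft/s. Fr₁ = V₁/√(g·y₁) = 9.66/√(32.2×0.148) = 4.43.
From the momentum equation for a rectangular channel, y₂/y₁ = ½[√(1 + 8Fr₁²) − 1] = ½[√157.7 − 1] = 5.78.
y₂ = 5.78 × 0.148 = 0.855 ft.

y₂ = 0.855 ft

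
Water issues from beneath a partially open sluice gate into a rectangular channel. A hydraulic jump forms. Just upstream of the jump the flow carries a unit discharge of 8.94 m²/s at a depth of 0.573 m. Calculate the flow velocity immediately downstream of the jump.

V₁ = q/y₁ = 8.94/0.573 = 15.6 m/s. Fr₁ = V₁/√(g·y₁) = 15.6/√(9.81×0.573) = 6.58.
By Bélanger, y₂/y₁ = ½[√(1 + 8Fr₁²) − 1] = ½[√347.4 − 1] = 8.82.
y₂ = 8.82 × 0.573 = 5.05 m.
V₂ = q/y₂ = 8.94/5.05 = 1.77 m/s.

V₂ = 1.77 m/s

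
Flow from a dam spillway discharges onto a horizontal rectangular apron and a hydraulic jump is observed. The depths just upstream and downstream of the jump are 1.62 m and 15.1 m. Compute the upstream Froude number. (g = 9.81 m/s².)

Fr₁ = 6.94

For a rectangular channel the momentum equation gives q² = ½·g·y₁·y₂·(y₁ + y₂) = ½×9.81×1.62×15.1×16.7 = 2006.
q = √2006 = 44.8 m²/s.
V₁ = q/y₁ = 27.6 m/s; Fr₁ = V₁/√(g·y₁) = 6.94.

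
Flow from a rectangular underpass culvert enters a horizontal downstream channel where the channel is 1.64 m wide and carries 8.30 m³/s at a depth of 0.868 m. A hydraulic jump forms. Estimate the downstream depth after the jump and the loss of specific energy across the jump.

q = Q/b = 8.30/1.64 = 5.06 m²/s; V₁ = q/y₁ = 5.83 m/s. Fr₁ = V₁/√(g·y₁) = 2.00.
By Bélanger, y₂/y₁ = ½[√(1 + 8Fr₁²) − 1] = ½[√32.94 − 1] = 2.37.
y₂ = 2.37 × 0.868 = 2.06 m.
Head loss: ΔE = (y₂ − y₁)³/(4y₁y₂) = (2.06 − 0.868)³/(4×0.868×2.06) = 1.68/7.14 = 0.235 m.

y₂ = 2.06 m; ΔE = 0.235 m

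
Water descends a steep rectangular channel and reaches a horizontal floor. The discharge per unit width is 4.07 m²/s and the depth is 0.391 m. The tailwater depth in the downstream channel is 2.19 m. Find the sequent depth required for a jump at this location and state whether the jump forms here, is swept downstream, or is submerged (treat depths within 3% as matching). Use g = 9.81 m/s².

y₂ = 2.75 m; the jump is swept downstream

V₁ = q/y₁ = 4.07/0.391 = 10.4 m/s. Fr₁ = V₁/√(g·y₁) = 10.4/√(9.81×0.391) = 5.31.
From the momentum equation for a rectangular channel, y₂/y₁ = ½[√(1 + 8Fr₁²) − 1] = ½[√227.0 − 1] = 7.03.
y₂ = 7.03 × 0.391 = 2.75 m.
Tailwater y_tw = 2.19 m: y_tw < y₂, so the jump is swept downstream.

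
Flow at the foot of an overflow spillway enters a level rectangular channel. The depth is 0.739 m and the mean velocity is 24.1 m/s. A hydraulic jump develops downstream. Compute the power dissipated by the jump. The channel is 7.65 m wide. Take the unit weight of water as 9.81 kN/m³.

Fr₁ = V₁/√(g·y₁) = 24.1/√(9.81×0.739) = 8.95.
Bélanger equation: y₂/y₁ = ½[√(1 + 8Fr₁²) − 1] = ½[√641.9 − 1] = 12.2.
y₂ = 12.2 × 0.739 = 8.99 m.
Head loss: ΔE = (y₂ − y₁)³/(4y₁y₂) = (8.99 − 0.739)³/(4×0.739×8.99) = 562/26.6 = 21.1 m.
q = V₁·y₁ = 24.1 × 0.739 = 17.8 m²/s. Q = q·b = 17.8 × 7.65 = 136 m³/s. P = γ·Q·ΔE = 9.81 × 136 × 21.1 = 28268 kW.

P = 28268 kW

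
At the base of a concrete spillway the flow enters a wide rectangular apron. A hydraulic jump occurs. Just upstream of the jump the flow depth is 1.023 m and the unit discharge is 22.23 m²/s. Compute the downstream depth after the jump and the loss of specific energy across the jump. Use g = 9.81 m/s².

y₂ = 9.426 m; ΔE = 15.38 m

V₁ = q/y₁ = 22.23/1.023 = 21.73 m/s. Fr₁ = V₁/√(g·y₁) = 21.73/√(9.81×1.023) = 6.859.
Sequent-depth ratio: y₂/y₁ = ½[√(1 + 8Fr₁²) − 1] = ½[√377.42 − 1] = 9.214.
y₂ = 9.214 × 1.023 = 9.426 m.
Head loss: ΔE = (y₂ − y₁)³/(4y₁y₂) = (9.426 − 1.023)³/(4×1.023×9.426) = 593.2/38.57 = 15.38 m.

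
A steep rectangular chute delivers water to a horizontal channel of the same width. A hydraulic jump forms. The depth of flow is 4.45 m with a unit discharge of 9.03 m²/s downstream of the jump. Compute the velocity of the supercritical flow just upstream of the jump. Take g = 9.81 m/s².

V₂ = q/y₂ = 9.03/4.45 = 2.03 m/s; Fr₂ = V₂/√(g·y₂) = 0.307.
The Bélanger relation is symmetric: y₁/y₂ = ½[√(1 + 8Fr₂²) − 1] = ½[√1.755 − 1] = 0.162.
y₁ = 0.162 × 4.45 = 0.722 m.
V₁ = q/y₁ = 9.03/0.722 = 12.5 m/s.

V₁ = 12.5 m/s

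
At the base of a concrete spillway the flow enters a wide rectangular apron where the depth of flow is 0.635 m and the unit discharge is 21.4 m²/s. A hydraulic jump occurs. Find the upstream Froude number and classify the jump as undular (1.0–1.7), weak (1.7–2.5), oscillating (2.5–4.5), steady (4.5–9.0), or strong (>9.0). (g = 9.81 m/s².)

Fr₁ = 13.5; strong jump

V₁ = q/y₁ = 21.4/0.635 = 33.7 m/s. Fr₁ = V₁/√(g·y₁) = 33.7/√(9.81×0.635) = 13.5.
Fr₁ = 13.5 lies in the strong range.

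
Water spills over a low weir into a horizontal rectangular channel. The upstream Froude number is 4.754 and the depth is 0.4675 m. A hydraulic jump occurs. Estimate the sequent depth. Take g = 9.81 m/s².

Fr₁ = 4.754 (given).
From the momentum equation for a rectangular channel, y₂/y₁ = ½[√(1 + 8Fr₁²) − 1] = ½[√181.80 − 1] = 6.242.
y₂ = 6.242 × 0.4675 = 2.918 m.

y₂ = 2.918 m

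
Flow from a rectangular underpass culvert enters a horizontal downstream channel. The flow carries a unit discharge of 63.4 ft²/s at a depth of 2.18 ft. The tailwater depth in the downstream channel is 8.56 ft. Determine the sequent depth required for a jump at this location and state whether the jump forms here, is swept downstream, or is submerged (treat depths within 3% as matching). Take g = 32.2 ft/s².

y₂ = 9.67 ft; the jump is swept downstream

V₁ = q/y₁ = 63.4/2.18 = 29.1 ft/s. Fr₁ = V₁/√(g·y₁) = 29.1/√(32.2×2.18) = 3.47.
By Bélanger, y₂/y₁ = ½[√(1 + 8Fr₁²) − 1] = ½[√97.39 − 1] = 4.43.
y₂ = 4.43 × 2.18 = 9.67 ft.
Tailwater y_tw = 8.56 ft: y_tw < y₂, so the jump is swept downstream.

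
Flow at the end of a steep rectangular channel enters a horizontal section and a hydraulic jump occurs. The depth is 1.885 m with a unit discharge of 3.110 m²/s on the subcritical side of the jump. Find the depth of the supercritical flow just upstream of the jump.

y₁ = 0.4483 m

V₂ = q/y₂ = 3.110/1.885 = 1.650 m/s; Fr₂ = V₂/√(g·y₂) = 0.3837.
From the momentum equation (using Fr₂), y₁/y₂ = ½[√(1 + 8Fr₂²) − 1] = ½[√2.1776 − 1] = 0.2378.
y₁ = 0.2378 × 1.885 = 0.4483 m.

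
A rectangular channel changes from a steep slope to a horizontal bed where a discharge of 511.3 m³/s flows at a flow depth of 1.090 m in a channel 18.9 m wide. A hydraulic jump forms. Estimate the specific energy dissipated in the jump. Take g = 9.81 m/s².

ΔE = 21.02 m

q = Q/b = 511.3/18.9 = 27.05 m²/s; V₁ = q/y₁ = 24.82 m/s. Fr₁ = V₁/√(g·y₁) = 7.590.
From the momentum equation for a rectangular channel, y₂/y₁ = ½[√(1 + 8Fr₁²) − 1] = ½[√461.86 − 1] = 10.25.
y₂ = 10.25 × 1.090 = 11.17 m.
Head loss: ΔE = (y₂ − y₁)³/(4y₁y₂) = (11.17 − 1.090)³/(4×1.090×11.17) = 1023/48.69 = 21.02 m.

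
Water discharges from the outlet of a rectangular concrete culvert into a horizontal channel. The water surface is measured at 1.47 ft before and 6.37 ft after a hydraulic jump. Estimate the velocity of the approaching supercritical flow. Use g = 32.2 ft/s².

For a rectangular channel the momentum equation gives q² = ½·g·y₁·y₂·(y₁ + y₂) = ½×32.2×1.47×6.37×7.84 = 1182.
q = √1182 = 34.4 ft²/s.
V₁ = q/y₁ = 34.4/1.47 = 23.4 ft/s.

V₁ = 23.4 ft/s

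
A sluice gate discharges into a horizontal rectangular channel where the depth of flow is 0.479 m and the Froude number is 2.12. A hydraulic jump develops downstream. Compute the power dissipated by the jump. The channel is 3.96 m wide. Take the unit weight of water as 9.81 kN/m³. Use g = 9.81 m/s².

P = 14.7 kW

Fr₁ = 2.12 (given).
Bélanger equation: y₂/y₁ = ½[√(1 + 8Fr₁²) − 1] = ½[√36.96 − 1] = 2.54.
y₂ = 2.54 × 0.479 = 1.22 m.
Head loss: ΔE = (y₂ − y₁)³/(4y₁y₂) = (1.22 − 0.479)³/(4×0.479×1.22) = 0.401/2.33 = 0.172 m.
V₁ = Fr₁·√(g·y₁) = 2.12×√(9.81×0.479) = 4.60 m/s; q = V₁·y₁ = 2.20 m²/s. Q = q·b = 2.20 × 3.96 = 8.72 m³/s. P = γ·Q·ΔE = 9.81 × 8.72 × 0.172 = 14.7 kW.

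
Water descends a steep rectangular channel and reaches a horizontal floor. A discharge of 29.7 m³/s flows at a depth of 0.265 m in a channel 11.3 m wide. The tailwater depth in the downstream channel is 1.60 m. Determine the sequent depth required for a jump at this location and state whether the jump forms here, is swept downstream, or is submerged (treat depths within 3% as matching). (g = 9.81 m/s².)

y₂ = 2.18 m; the jump is swept downstream

q = Q/b = 29.7/11.3 = 2.63 m²/s; V₁ = q/y₁ = 9.92 m/s. Fr₁ = V₁/√(g·y₁) = 6.15.
Sequent-depth ratio: y₂/y₁ = ½[√(1 + 8Fr₁²) − 1] = ½[√303.7 − 1] = 8.21.
y₂ = 8.21 × 0.265 = 2.18 m.
Tailwater y_tw = 1.60 m: y_tw < y₂, so the jump is swept downstream.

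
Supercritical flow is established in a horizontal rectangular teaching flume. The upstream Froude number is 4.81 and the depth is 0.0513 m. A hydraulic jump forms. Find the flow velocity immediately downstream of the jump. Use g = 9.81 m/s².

Fr₁ = 4.81 (given).
By Bélanger, y₂/y₁ = ½[√(1 + 8Fr₁²) − 1] = ½[√186.1 − 1] = 6.32.
y₂ = 6.32 × 0.0513 = 0.324 m.
V₁ = Fr₁·√(g·y₁) = 4.81×√(9.81×0.0513) = 3.41 m/s; q = V₁·y₁ = 0.175 m²/s.
V₂ = q/y₂ = 0.175/0.324 = 0.540 m/s.

V₂ = 0.540 m/s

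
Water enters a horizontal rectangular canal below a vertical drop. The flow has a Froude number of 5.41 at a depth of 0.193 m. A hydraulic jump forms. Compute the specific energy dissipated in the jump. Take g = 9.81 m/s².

Fr₁ = 5.41 (given).
By Bélanger, y₂/y₁ = ½[√(1 + 8Fr₁²) − 1] = ½[√235.1 − 1] = 7.17.
y₂ = 7.17 × 0.193 = 1.38 m.
Head loss: ΔE = (y₂ − y₁)³/(4y₁y₂) = (1.38 − 0.193)³/(4×0.193×1.38) = 1.69/1.07 = 1.58 m.

ΔE = 1.58 m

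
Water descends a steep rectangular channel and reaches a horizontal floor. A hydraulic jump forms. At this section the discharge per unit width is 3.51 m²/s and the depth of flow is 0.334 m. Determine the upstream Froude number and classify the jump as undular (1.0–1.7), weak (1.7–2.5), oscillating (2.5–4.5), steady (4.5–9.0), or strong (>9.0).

V₁ = q/y₁ = 3.51/0.334 = 10.5 m/s. Fr₁ = V₁/√(g·y₁) = 10.5/√(9.81×0.334) = 5.81.
Fr₁ = 5.81 lies in the steady range.

Fr₁ = 5.81; steady jump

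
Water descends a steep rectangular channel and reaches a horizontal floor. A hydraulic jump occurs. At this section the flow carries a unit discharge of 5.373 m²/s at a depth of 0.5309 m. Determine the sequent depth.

y₂ = 3.075 m

V₁ = q/y₁ = 5.373/0.5309 = 10.12 m/s. Fr₁ = V₁/√(g·y₁) = 10.12/√(9.81×0.5309) = 4.435.
Conjugate-depth relation: y₂/y₁ = ½[√(1 + 8Fr₁²) − 1] = ½[√158.33 − 1] = 5.791.
y₂ = 5.791 × 0.5309 = 3.075 m.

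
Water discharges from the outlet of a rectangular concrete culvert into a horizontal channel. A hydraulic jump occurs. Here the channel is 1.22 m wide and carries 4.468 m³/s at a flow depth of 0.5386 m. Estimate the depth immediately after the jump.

q = Q/b = 4.468/1.22 = 3.662 m²/s; V₁ = q/y₁ = 6.800 m/s. Fr₁ = V₁/√(g·y₁) = 2.958.
By Bélanger, y₂/y₁ = ½[√(1 + 8Fr₁²) − 1] = ½[√71.005 − 1] = 3.713.
y₂ = 3.713 × 0.5386 = 2.000 m.

y₂ = 2.000 m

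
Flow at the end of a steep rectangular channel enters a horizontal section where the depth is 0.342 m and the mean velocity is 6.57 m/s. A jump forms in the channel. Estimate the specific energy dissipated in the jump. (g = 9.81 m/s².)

ΔE = 0.866 m

Fr₁ = V₁/√(g·y₁) = 6.57/√(9.81×0.342) = 3.59.
Conjugate-depth relation: y₂/y₁ = ½[√(1 + 8Fr₁²) − 1] = ½[√103.9 − 1] = 4.60.
y₂ = 4.60 × 0.342 = 1.57 m.
Head loss: ΔE = (y₂ − y₁)³/(4y₁y₂) = (1.57 − 0.342)³/(4×0.342×1.57) = 1.86/2.15 = 0.866 m.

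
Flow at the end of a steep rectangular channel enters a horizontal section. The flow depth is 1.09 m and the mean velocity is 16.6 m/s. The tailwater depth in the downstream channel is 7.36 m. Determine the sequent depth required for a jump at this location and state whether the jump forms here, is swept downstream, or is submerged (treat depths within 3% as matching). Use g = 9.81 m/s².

Fr₁ = V₁/√(g·y₁) = 16.6/√(9.81×1.09) = 5.08.
From the momentum equation for a rectangular channel, y₂/y₁ = ½[√(1 + 8Fr₁²) − 1] = ½[√207.2 − 1] = 6.70.
y₂ = 6.70 × 1.09 = 7.30 m.
Tailwater y_tw = 7.36 m: y_tw ≈ y₂, so the jump forms here.

y₂ = 7.30 m; the jump forms here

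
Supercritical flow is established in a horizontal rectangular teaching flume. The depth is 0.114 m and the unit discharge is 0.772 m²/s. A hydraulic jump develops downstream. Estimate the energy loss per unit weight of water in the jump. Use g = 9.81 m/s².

ΔE = 1.44 m

V₁ = q/y₁ = 0.772/0.114 = 6.77 m/s. Fr₁ = V₁/√(g·y₁) = 6.77/√(9.81×0.114) = 6.40.
Bélanger equation: y₂/y₁ = ½[√(1 + 8Fr₁²) − 1] = ½[√329.1 − 1] = 8.57.
y₂ = 8.57 × 0.114 = 0.977 m.
Head loss: ΔE = (y₂ − y₁)³/(4y₁y₂) = (0.977 − 0.114)³/(4×0.114×0.977) = 0.643/0.445 = 1.44 m.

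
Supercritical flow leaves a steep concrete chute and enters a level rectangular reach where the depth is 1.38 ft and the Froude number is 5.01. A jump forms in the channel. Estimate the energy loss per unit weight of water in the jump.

Fr₁ = 5.01 (given).
Conjugate-depth relation: y₂/y₁ = ½[√(1 + 8Fr₁²) − 1] = ½[√201.8 − 1] = 6.60.
y₂ = 6.60 × 1.38 = 9.11 ft.
Head loss: ΔE = (y₂ − y₁)³/(4y₁y₂) = (9.11 − 1.38)³/(4×1.38×9.11) = 462/50.3 = 9.19 ft.

ΔE = 9.19 ft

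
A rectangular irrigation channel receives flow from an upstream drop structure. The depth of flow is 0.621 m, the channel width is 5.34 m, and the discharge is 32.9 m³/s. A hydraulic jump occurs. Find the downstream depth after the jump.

y₂ = 3.23 m

q = Q/b = 32.9/5.34 = 6.16 m²/s; V₁ = q/y₁ = 9.92 m/s. Fr₁ = V₁/√(g·y₁) = 4.02.
By Bélanger, y₂/y₁ = ½[√(1 + 8Fr₁²) − 1] = ½[√130.3 − 1] = 5.21.
y₂ = 5.21 × 0.621 = 3.23 m.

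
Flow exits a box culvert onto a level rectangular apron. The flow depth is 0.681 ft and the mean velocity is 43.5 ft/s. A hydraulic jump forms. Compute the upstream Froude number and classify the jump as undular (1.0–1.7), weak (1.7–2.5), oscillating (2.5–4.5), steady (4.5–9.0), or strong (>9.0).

Fr₁ = V₁/√(g·y₁) = 43.5/√(32.2×0.681) = 9.29.
Fr₁ = 9.29 lies in the strong range.

Fr₁ = 9.29; strong jump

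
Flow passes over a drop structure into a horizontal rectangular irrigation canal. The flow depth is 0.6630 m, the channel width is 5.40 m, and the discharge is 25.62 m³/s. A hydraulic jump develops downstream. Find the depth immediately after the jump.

q = Q/b = 25.62/5.40 = 4.744 m²/s; V₁ = q/y₁ = 7.156 m/s. Fr₁ = V₁/√(g·y₁) = 2.806.
By Bélanger, y₂/y₁ = ½[√(1 + 8Fr₁²) − 1] = ½[√63.987 − 1] = 3.500.
y₂ = 3.500 × 0.6630 = 2.320 m.

y₂ = 2.320 m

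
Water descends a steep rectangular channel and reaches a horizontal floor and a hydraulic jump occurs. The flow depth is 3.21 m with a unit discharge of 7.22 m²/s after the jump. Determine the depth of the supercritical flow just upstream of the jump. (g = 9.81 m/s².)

V₂ = q/y₂ = 7.22/3.21 = 2.25 m/s; Fr₂ = V₂/√(g·y₂) = 0.401.
From the momentum equation (using Fr₂), y₁/y₂ = ½[√(1 + 8Fr₂²) − 1] = ½[√2.285 − 1] = 0.256.
y₁ = 0.256 × 3.21 = 0.821 m.

y₁ = 0.821 m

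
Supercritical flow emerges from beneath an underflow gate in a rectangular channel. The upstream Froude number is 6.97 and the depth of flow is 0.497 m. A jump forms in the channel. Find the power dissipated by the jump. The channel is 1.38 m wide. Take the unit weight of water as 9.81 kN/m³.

Fr₁ = 6.97 (given).
From the momentum equation for a rectangular channel, y₂/y₁ = ½[√(1 + 8Fr₁²) − 1] = ½[√389.6 − 1] = 9.37.
y₂ = 9.37 × 0.497 = 4.66 m.
Head loss: ΔE = (y₂ − y₁)³/(4y₁y₂) = (4.66 − 0.497)³/(4×0.497×4.66) = 72.0/9.26 = 7.78 m.
V₁ = Fr₁·√(g·y₁) = 6.97×√(9.81×0.497) = 15.4 m/s; q = V₁·y₁ = 7.65 m²/s. Q = q·b = 7.65 × 1.38 = 10.6 m³/s. P = γ·Q·ΔE = 9.81 × 10.6 × 7.78 = 805 kW.

P = 805 kW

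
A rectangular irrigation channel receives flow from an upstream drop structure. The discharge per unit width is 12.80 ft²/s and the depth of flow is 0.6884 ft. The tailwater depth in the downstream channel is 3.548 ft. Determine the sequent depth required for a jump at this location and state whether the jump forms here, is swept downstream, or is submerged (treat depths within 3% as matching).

y₂ = 3.516 ft; the jump forms here

V₁ = q/y₁ = 12.80/0.6884 = 18.59 ft/s. Fr₁ = V₁/√(g·y₁) = 18.59/√(32.2×0.6884) = 3.949.
From the momentum equation for a rectangular channel, y₂/y₁ = ½[√(1 + 8Fr₁²) − 1] = ½[√125.78 − 1] = 5.107.
y₂ = 5.107 × 0.6884 = 3.516 ft.
Tailwater y_tw = 3.548 ft: y_tw ≈ y₂, so the jump forms here.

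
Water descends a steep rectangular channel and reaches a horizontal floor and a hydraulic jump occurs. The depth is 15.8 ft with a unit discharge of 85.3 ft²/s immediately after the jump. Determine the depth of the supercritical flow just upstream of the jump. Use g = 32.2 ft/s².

y₁ = 1.64 ft

V₂ = q/y₂ = 85.3/15.8 = 5.40 ft/s; Fr₂ = V₂/√(g·y₂) = 0.239.
Since the conjugate-depth ratio holds either way, y₁/y₂ = ½[√(1 + 8Fr₂²) − 1] = ½[√1.458 − 1] = 0.104.
y₁ = 0.104 × 15.8 = 1.64 ft.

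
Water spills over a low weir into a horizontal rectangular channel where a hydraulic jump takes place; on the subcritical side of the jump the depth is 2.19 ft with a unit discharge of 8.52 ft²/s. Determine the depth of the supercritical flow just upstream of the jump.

y₁ = 0.710 ft

V₂ = q/y₂ = 8.52/2.19 = 3.89 ft/s; Fr₂ = V₂/√(g·y₂) = 0.463.
Applying the sequent-depth relation in reverse, y₁/y₂ = ½[√(1 + 8Fr₂²) − 1] = ½[√2.717 − 1] = 0.324.
y₁ = 0.324 × 2.19 = 0.710 ft.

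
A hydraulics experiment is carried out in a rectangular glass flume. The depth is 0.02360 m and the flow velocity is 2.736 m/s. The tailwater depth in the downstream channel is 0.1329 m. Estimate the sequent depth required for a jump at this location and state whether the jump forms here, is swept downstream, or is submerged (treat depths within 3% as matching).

Fr₁ = V₁/√(g·y₁) = 2.736/√(9.81×0.02360) = 5.686.
From the momentum equation for a rectangular channel, y₂/y₁ = ½[√(1 + 8Fr₁²) − 1] = ½[√259.67 − 1] = 7.557.
y₂ = 7.557 × 0.02360 = 0.1783 m.
Tailwater y_tw = 0.1329 m: y_tw < y₂, so the jump is swept downstream.

y₂ = 0.1783 m; the jump is swept downstream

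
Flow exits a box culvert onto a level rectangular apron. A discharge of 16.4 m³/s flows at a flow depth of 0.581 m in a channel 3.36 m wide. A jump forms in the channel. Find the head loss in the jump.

q = Q/b = 16.4/3.36 = 4.88 m²/s; V₁ = q/y₁ = 8.40 m/s. Fr₁ = V₁/√(g·y₁) = 3.52.
Conjugate-depth relation: y₂/y₁ = ½[√(1 + 8Fr₁²) − 1] = ½[√100.1 − 1] = 4.50.
y₂ = 4.50 × 0.581 = 2.62 m.
Head loss: ΔE = (y₂ − y₁)³/(4y₁y₂) = (2.62 − 0.581)³/(4×0.581×2.62) = 8.42/6.08 = 1.39 m.

ΔE = 1.39 m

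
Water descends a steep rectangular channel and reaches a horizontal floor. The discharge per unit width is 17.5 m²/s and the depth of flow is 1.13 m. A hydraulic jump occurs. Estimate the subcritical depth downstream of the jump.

V₁ = q/y₁ = 17.5/1.13 = 15.5 m/s. Fr₁ = V₁/√(g·y₁) = 15.5/√(9.81×1.13) = 4.65.
Conjugate-depth relation: y₂/y₁ = ½[√(1 + 8Fr₁²) − 1] = ½[√174.1 − 1] = 6.10.
y₂ = 6.10 × 1.13 = 6.89 m.

y₂ = 6.89 m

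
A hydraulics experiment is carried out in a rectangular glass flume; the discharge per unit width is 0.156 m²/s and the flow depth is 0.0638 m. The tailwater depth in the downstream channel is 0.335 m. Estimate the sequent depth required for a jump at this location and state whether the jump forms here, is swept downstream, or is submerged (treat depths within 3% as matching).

y₂ = 0.249 m; the jump is submerged

V₁ = q/y₁ = 0.156/0.0638 = 2.45 m/s. Fr₁ = V₁/√(g·y₁) = 2.45/√(9.81×0.0638) = 3.09.
From the momentum equation for a rectangular channel, y₂/y₁ = ½[√(1 + 8Fr₁²) − 1] = ½[√77.42 − 1] = 3.90.
y₂ = 3.90 × 0.0638 = 0.249 m.
Tailwater y_tw = 0.335 m: y_tw > y₂, so the jump is submerged.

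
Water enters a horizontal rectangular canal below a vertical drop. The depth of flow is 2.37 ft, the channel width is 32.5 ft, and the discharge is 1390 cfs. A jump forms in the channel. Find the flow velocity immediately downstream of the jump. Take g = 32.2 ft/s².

q = Q/b = 1390/32.5 = 42.8 ft²/s; V₁ = q/y₁ = 18.0 ft/s. Fr₁ = V₁/√(g·y₁) = 2.07.
Conjugate-depth relation: y₂/y₁ = ½[√(1 + 8Fr₁²) − 1] = ½[√35.14 − 1] = 2.46.
y₂ = 2.46 × 2.37 = 5.84 ft.
V₂ = q/y₂ = 42.8/5.84 = 7.32 ft/s.

V₂ = 7.32 ft/s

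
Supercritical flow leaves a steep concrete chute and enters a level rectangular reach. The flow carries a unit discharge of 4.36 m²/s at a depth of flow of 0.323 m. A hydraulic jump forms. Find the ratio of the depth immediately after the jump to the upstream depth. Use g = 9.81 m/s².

V₁ = q/y₁ = 4.36/0.323 = 13.5 m/s. Fr₁ = V₁/√(g·y₁) = 13.5/√(9.81×0.323) = 7.58.
Conjugate-depth relation: y₂/y₁ = ½[√(1 + 8Fr₁²) − 1] = ½[√461.0 − 1] = 10.2.

y₂/y₁ = 10.2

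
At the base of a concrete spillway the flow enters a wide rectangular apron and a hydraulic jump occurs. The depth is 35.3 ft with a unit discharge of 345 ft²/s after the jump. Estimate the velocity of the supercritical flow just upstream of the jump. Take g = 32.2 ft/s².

V₂ = q/y₂ = 345/35.3 = 9.77 ft/s; Fr₂ = V₂/√(g·y₂) = 0.290.
From the momentum equation (using Fr₂), y₁/y₂ = ½[√(1 + 8Fr₂²) − 1] = ½[√1.672 − 1] = 0.147.
y₁ = 0.147 × 35.3 = 5.17 ft.
V₁ = q/y₁ = 345/5.17 = 66.7 ft/s.

V₁ = 66.7 ft/s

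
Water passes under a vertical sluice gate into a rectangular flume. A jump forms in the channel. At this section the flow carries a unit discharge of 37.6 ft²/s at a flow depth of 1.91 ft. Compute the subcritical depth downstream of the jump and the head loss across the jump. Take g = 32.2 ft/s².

V₁ = q/y₁ = 37.6/1.91 = 19.7 ft/s. Fr₁ = V₁/√(g·y₁) = 19.7/√(32.2×1.91) = 2.51.
Conjugate-depth relation: y₂/y₁ = ½[√(1 + 8Fr₁²) − 1] = ½[√51.41 − 1] = 3.09.
y₂ = 3.09 × 1.91 = 5.89 ft.
Head loss: ΔE = (y₂ − y₁)³/(4y₁y₂) = (5.89 − 1.91)³/(4×1.91×5.89) = 63.2/45.0 = 1.40 ft.

y₂ = 5.89 ft; ΔE = 1.40 ft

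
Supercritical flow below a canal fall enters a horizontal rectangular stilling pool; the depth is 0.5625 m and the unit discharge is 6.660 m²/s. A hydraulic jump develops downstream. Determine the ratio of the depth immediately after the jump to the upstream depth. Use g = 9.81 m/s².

y₂/y₁ = 6.646

V₁ = q/y₁ = 6.660/0.5625 = 11.84 m/s. Fr₁ = V₁/√(g·y₁) = 11.84/√(9.81×0.5625) = 5.040.
From the momentum equation for a rectangular channel, y₂/y₁ = ½[√(1 + 8Fr₁²) − 1] = ½[√204.24 − 1] = 6.646.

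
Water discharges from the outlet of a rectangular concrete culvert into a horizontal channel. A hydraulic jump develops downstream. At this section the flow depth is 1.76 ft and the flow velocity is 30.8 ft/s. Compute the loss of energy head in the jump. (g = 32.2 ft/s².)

Fr₁ = V₁/√(g·y₁) = 30.8/√(32.2×1.76) = 4.09.
Sequent-depth ratio: y₂/y₁ = ½[√(1 + 8Fr₁²) − 1] = ½[√134.9 − 1] = 5.31.
y₂ = 5.31 × 1.76 = 9.34 ft.
Head loss: ΔE = (y₂ − y₁)³/(4y₁y₂) = (9.34 − 1.76)³/(4×1.76×9.34) = 436/65.8 = 6.63 ft.

ΔE = 6.63 ft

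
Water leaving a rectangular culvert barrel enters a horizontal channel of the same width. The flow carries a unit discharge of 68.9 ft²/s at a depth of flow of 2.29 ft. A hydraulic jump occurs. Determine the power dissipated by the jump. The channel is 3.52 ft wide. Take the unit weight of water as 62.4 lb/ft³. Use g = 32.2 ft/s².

P = 148 hp

V₁ = q/y₁ = 68.9/2.29 = 30.1 ft/s. Fr₁ = V₁/√(g·y₁) = 30.1/√(32.2×2.29) = 3.50.
Conjugate-depth relation: y₂/y₁ = ½[√(1 + 8Fr₁²) − 1] = ½[√99.21 − 1] = 4.48.
y₂ = 4.48 × 2.29 = 10.3 ft.
Head loss: ΔE = (y₂ − y₁)³/(4y₁y₂) = (10.3 − 2.29)³/(4×2.29×10.3) = 506/94.0 = 5.39 ft.
Q = q·b = 68.9 × 3.52 = 243 cfs. P = γ·Q·ΔE/550 = 62.4 × 243 × 5.39 / 550 = 148 hp.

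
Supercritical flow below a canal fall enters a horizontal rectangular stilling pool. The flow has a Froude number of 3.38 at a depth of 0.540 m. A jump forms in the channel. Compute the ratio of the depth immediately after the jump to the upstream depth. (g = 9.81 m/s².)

y₂/y₁ = 4.31

Fr₁ = 3.38 (given).
From the momentum equation for a rectangular channel, y₂/y₁ = ½[√(1 + 8Fr₁²) − 1] = ½[√92.40 − 1] = 4.31.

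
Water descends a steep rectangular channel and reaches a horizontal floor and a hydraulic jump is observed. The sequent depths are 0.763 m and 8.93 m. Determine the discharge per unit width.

q = 18.0 m²/s

For a rectangular channel the momentum equation gives q² = ½·g·y₁·y₂·(y₁ + y₂) = ½×9.81×0.763×8.93×9.69 = 324.
q = √324 = 18.0 m²/s.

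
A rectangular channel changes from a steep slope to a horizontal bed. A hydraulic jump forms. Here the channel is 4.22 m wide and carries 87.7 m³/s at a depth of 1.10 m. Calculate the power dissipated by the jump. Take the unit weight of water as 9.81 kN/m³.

q = Q/b = 87.7/4.22 = 20.8 m²/s; V₁ = q/y₁ = 18.9 m/s. Fr₁ = V₁/√(g·y₁) = 5.75.
Sequent-depth ratio: y₂/y₁ = ½[√(1 + 8Fr₁²) − 1] = ½[√265.6 − 1] = 7.65.
y₂ = 7.65 × 1.10 = 8.41 m.
Head loss: ΔE = (y₂ − y₁)³/(4y₁y₂) = (8.41 − 1.10)³/(4×1.10×8.41) = 391/37.0 = 10.6 m.
P = γ·Q·ΔE = 9.81 × 87.7 × 10.6 = 9092 kW.

P = 9092 kW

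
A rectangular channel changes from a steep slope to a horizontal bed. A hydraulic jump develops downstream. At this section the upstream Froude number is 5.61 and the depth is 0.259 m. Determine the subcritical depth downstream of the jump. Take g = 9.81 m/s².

y₂ = 1.93 m

Fr₁ = 5.61 (given).
Sequent-depth ratio: y₂/y₁ = ½[√(1 + 8Fr₁²) − 1] = ½[√252.8 − 1] = 7.45.
y₂ = 7.45 × 0.259 = 1.93 m.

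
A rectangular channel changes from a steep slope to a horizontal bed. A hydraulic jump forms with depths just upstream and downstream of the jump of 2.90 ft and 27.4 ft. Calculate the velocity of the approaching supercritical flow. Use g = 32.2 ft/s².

For a rectangular channel the momentum equation gives q² = ½·g·y₁·y₂·(y₁ + y₂) = ½×32.2×2.90×27.4×30.3 = 38763.
q = √38763 = 197 ft²/s.
V₁ = q/y₁ = 197/2.90 = 67.9 ft/s.

V₁ = 67.9 ft/s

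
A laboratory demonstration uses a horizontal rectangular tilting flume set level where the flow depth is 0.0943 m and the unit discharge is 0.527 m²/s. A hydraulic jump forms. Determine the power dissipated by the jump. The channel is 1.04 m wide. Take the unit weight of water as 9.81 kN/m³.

P = 5.00 kW

V₁ = q/y₁ = 0.527/0.0943 = 5.59 m/s. Fr₁ = V₁/√(g·y₁) = 5.59/√(9.81×0.0943) = 5.81.
By Bélanger, y₂/y₁ = ½[√(1 + 8Fr₁²) − 1] = ½[√271.1 − 1] = 7.73.
y₂ = 7.73 × 0.0943 = 0.729 m.
Head loss: ΔE = (y₂ − y₁)³/(4y₁y₂) = (0.729 − 0.0943)³/(4×0.0943×0.729) = 0.256/0.275 = 0.930 m.
Q = q·b = 0.527 × 1.04 = 0.548 m³/s. P = γ·Q·ΔE = 9.81 × 0.548 × 0.930 = 5.00 kW.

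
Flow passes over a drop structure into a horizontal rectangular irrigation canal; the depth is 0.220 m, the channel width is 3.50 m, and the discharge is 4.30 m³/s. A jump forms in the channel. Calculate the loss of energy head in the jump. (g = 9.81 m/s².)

ΔE = 0.665 m

q = Q/b = 4.30/3.50 = 1.23 m²/s; V₁ = q/y₁ = 5.58 m/s. Fr₁ = V₁/√(g·y₁) = 3.80.
Bélanger equation: y₂/y₁ = ½[√(1 + 8Fr₁²) − 1] = ½[√116.6 − 1] = 4.90.
y₂ = 4.90 × 0.220 = 1.08 m.
Head loss: ΔE = (y₂ − y₁)³/(4y₁y₂) = (1.08 − 0.220)³/(4×0.220×1.08) = 0.631/0.948 = 0.665 m.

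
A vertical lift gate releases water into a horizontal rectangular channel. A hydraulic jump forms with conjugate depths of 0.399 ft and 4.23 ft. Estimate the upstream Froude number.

For a rectangular channel the momentum equation gives q² = ½·g·y₁·y₂·(y₁ + y₂) = ½×32.2×0.399×4.23×4.63 = 126.
q = √126 = 11.2 ft²/s.
V₁ = q/y₁ = 28.1 ft/s; Fr₁ = V₁/√(g·y₁) = 7.84.

Fr₁ = 7.84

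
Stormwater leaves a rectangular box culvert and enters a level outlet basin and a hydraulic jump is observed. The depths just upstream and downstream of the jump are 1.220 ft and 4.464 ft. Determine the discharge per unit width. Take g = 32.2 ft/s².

q = 22.32 ft²/s

For a rectangular channel the momentum equation gives q² = ½·g·y₁·y₂·(y₁ + y₂) = ½×32.2×1.220×4.464×5.684 = 498.4.
q = √498.4 = 22.32 ft²/s.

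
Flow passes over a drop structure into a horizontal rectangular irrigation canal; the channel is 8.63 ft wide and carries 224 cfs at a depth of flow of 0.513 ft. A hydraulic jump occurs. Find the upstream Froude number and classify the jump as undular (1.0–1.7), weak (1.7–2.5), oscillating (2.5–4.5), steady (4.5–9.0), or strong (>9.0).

q = Q/b = 224/8.63 = 26.0 ft²/s; V₁ = q/y₁ = 50.6 ft/s. Fr₁ = V₁/√(g·y₁) = 12.4.
Fr₁ = 12.4 lies in the strong range.

Fr₁ = 12.4; strong jump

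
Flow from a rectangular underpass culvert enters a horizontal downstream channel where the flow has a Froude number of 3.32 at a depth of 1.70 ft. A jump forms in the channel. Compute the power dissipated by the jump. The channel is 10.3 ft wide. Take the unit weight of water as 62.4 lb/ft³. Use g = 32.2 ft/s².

Fr₁ = 3.32 (given).
Bélanger equation: y₂/y₁ = ½[√(1 + 8Fr₁²) − 1] = ½[√89.18 − 1] = 4.22.
y₂ = 4.22 × 1.70 = 7.18 ft.
V₁ = Fr₁·√(g·y₁) = 3.32×√(32.2×1.70) = 24.6 ft/s; q = V₁·y₁ = 41.8 ft²/s. V₂ = q/y₂ = 41.8/7.18 = 5.82 ft/s. E₁ = y₁ + V₁²/2g = 11.1 ft; E₂ = y₂ + V₂²/2g = 7.70 ft. ΔE = E₁ − E₂ = 3.37 ft.
Q = q·b = 41.8 × 10.3 = 430 cfs. P = γ·Q·ΔE/550 = 62.4 × 430 × 3.37 / 550 = 164 hp.

P = 164 hp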